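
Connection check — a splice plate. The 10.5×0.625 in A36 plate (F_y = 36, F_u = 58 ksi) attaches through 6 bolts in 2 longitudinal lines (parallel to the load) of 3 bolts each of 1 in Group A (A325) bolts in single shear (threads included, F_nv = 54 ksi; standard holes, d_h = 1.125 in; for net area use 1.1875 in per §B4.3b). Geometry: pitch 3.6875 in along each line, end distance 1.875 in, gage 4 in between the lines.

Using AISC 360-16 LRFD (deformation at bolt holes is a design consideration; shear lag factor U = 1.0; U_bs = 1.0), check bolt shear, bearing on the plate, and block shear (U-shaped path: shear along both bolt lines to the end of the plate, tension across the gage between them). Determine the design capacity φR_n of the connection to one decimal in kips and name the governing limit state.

190.9 kips (bolt shear governs)

Bolt shear: A_b = π(1)²/4 = 0.7854 in². φR_n = 0.75 × 54 × 0.7854 × 6 × 1 = 190.9 kips.
Bearing (0.625 in plate, F_u = 58 ksi): end bolts L_c = 1.875 − 1.125/2 = 1.3125, R_n = min(1.2×1.3125×0.625×58, 2.4×1×0.625×58) = 57.094 kips/bolt; interior L_c = 3.6875 − 1.125 = 2.5625, R_n = 87 kips/bolt. φR_n = 0.75 × (2×57.094 + 4×87) = 346.6 kips.
Block shear: shear path 2×[1.875+2×3.6875] = 2×9.25 in, A_gv = 11.563, A_nv = 2×(9.25 − 2.5×1.1875)×0.625 = 7.8516 in²; tension across gage: (4 − 1×1.1875)×0.625 = 1.7578 in². R_n = min(0.6×58×7.8516, 0.6×36×11.563) + 1.0×58×1.7578 = min(273.24, 249.76) + 101.95 = 351.71 kips. φR_n = 0.75 × 351.71 = 263.8 kips.
Governing: min(190.9, 346.6, 263.8) = 190.9 kips → bolt shear.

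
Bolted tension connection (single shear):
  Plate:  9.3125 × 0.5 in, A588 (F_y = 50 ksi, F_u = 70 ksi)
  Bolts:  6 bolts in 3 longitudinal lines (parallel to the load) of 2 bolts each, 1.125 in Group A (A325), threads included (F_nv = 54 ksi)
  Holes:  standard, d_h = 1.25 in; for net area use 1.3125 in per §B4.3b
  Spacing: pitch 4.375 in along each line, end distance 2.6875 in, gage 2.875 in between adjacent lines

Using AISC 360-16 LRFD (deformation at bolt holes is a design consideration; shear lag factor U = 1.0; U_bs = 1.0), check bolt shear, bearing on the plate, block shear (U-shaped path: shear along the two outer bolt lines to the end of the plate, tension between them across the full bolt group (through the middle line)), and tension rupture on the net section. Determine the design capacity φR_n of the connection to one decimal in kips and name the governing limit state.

141.1 kips (net-section rupture governs)

Bolt shear: A_b = π(1.125)²/4 = 0.99402 in². φR_n = 0.75 × 54 × 0.99402 × 6 × 1 = 241.5 kips.
Bearing (0.5 in plate, F_u = 70 ksi): end bolts L_c = 2.6875 − 1.25/2 = 2.0625, R_n = min(1.2×2.0625×0.5×70, 2.4×1.125×0.5×70) = 86.625 kips/bolt; interior L_c = 4.375 − 1.25 = 3.125, R_n = 94.5 kips/bolt. φR_n = 0.75 × (3×86.625 + 3×94.5) = 407.5 kips.
Block shear: shear path 2×[2.6875+1×4.375] = 2×7.0625 in, A_gv = 7.0625, A_nv = 2×(7.0625 − 1.5×1.3125)×0.5 = 5.0938 in²; tension across gage: (5.75 − 2×1.3125)×0.5 = 1.5625 in². R_n = min(0.6×70×5.0938, 0.6×50×7.0625) + 1.0×70×1.5625 = min(213.94, 211.88) + 109.38 = 321.26 kips. φR_n = 0.75 × 321.26 = 240.9 kips.
Tension rupture (net): A_n = (9.3125 − 3×1.3125)×0.5 = 2.6875 in² (U = 1.0, A_e = A_n). φR_n = 0.75 × 70 × 2.6875 = 141.1 kips.
Governing: min(241.5, 407.5, 240.9, 141.1) = 141.1 kips → net-section rupture.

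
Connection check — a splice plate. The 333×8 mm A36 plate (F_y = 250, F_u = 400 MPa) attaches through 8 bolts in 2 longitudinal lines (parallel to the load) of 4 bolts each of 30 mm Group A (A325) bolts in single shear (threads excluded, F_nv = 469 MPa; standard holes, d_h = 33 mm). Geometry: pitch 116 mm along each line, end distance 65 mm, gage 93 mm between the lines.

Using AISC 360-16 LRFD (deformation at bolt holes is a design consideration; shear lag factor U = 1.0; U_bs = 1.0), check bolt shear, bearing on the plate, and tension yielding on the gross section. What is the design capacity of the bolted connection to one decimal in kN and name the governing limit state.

599.4 kN (gross-section yield governs)

Bolt shear: A_b = π(30)²/4 = 706.86 mm². φR_n = 0.75 × 469 × 706.86 × 8 × 1 = 1989.1 kN.
Bearing (8 mm plate, F_u = 400 MPa): end bolts L_c = 65 − 33/2 = 48.5, R_n = min(1.2×48.5×8×400, 2.4×30×8×400) = 186.24 kN/bolt; interior L_c = 116 − 33 = 83, R_n = 230.4 kN/bolt. φR_n = 0.75 × (2×186.24 + 6×230.4) = 1316.2 kN.
Tension yield (gross): A_g = 333×8 = 2664 mm². φR_n = 0.90 × 250 × 2664 = 599.4 kN.
Governing: min(1989.1, 1316.2, 599.4) = 599.4 kN → gross-section yield.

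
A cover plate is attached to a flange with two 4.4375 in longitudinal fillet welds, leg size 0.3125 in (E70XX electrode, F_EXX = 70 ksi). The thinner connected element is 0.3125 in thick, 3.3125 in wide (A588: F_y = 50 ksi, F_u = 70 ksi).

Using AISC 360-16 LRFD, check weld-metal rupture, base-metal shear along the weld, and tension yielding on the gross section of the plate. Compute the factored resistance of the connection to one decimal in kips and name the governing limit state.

Weld metal: throat = 0.707×0.3125 = 0.22094 in, L = 2×4.4375 = 8.875 in. φR_n = 0.75 × 0.6 × 70 × 0.22094 × 8.875 = 61.8 kips.
Base metal shear (0.3125 in plate): yield φR_n = 1.0×0.6×50×0.3125×8.875 = 83.2 kips; rupture φR_n = 0.75×0.6×70×0.3125×8.875 = 87.4 kips; take 83.2 kips (yield).
Tension yield (gross): A_g = 3.3125×0.3125 = 1.0352 in². φR_n = 0.90 × 50 × 1.0352 = 46.6 kips.
Governing: min(61.8, 83.2, 46.6) = 46.6 kips → gross-section yield.

46.6 kips (gross-section yield governs)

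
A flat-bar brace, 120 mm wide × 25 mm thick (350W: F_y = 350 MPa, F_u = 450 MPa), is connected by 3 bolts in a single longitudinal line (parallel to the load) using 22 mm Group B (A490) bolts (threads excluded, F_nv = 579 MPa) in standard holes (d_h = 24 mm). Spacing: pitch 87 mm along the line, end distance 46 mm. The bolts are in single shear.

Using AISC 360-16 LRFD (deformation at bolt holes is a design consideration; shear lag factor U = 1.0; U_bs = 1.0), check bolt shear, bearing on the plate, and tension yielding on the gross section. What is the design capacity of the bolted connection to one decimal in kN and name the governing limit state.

495.2 kN (bolt shear governs)

Bolt shear: A_b = π(22)²/4 = 380.13 mm². φR_n = 0.75 × 579 × 380.13 × 3 × 1 = 495.2 kN.
Bearing (25 mm plate, F_u = 450 MPa): end bolts L_c = 46 − 24/2 = 34, R_n = min(1.2×34×25×450, 2.4×22×25×450) = 459 kN/bolt; interior L_c = 87 − 24 = 63, R_n = 594 kN/bolt. φR_n = 0.75 × (1×459 + 2×594) = 1235.3 kN.
Tension yield (gross): A_g = 120×25 = 3000 mm². φR_n = 0.90 × 350 × 3000 = 945.0 kN.
Governing: min(495.2, 1235.3, 945.0) = 495.2 kN → bolt shear.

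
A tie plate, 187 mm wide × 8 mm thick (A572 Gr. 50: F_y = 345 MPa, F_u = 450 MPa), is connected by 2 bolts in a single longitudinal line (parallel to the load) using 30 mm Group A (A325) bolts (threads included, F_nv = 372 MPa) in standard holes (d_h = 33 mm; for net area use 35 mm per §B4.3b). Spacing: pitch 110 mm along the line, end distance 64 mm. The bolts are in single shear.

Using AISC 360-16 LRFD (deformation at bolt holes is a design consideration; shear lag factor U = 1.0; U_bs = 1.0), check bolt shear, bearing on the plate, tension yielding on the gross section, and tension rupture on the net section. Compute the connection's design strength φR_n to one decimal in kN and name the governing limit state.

Bolt shear: A_b = π(30)²/4 = 706.86 mm². φR_n = 0.75 × 372 × 706.86 × 2 × 1 = 394.4 kN.
Bearing (8 mm plate, F_u = 450 MPa): end bolts L_c = 64 − 33/2 = 47.5, R_n = min(1.2×47.5×8×450, 2.4×30×8×450) = 205.2 kN/bolt; interior L_c = 110 − 33 = 77, R_n = 259.2 kN/bolt. φR_n = 0.75 × (1×205.2 + 1×259.2) = 348.3 kN.
Tension yield (gross): A_g = 187×8 = 1496 mm². φR_n = 0.90 × 345 × 1496 = 464.5 kN.
Tension rupture (net): A_n = (187 − 1×35)×8 = 1216 mm² (U = 1.0, A_e = A_n). φR_n = 0.75 × 450 × 1216 = 410.4 kN.
Governing: min(394.4, 348.3, 464.5, 410.4) = 348.3 kN → bearing.

348.3 kN (bearing governs)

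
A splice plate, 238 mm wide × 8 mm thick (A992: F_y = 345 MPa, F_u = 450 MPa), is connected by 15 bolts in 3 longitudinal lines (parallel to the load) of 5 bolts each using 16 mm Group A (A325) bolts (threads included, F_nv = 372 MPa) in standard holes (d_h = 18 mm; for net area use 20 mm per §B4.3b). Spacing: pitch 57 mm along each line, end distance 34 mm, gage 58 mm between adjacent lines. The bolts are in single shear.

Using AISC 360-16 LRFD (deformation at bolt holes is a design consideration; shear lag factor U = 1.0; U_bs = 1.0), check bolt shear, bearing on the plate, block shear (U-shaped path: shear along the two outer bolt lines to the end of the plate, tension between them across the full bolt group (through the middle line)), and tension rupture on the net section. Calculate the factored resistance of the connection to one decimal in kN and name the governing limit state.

480.6 kN (net-section rupture governs)

Bolt shear: A_b = π(16)²/4 = 201.06 mm². φR_n = 0.75 × 372 × 201.06 × 15 × 1 = 841.4 kN.
Bearing (8 mm plate, F_u = 450 MPa): end bolts L_c = 34 − 18/2 = 25, R_n = min(1.2×25×8×450, 2.4×16×8×450) = 108 kN/bolt; interior L_c = 57 − 18 = 39, R_n = 138.24 kN/bolt. φR_n = 0.75 × (3×108 + 12×138.24) = 1487.2 kN.
Block shear: shear path 2×[34+4×57] = 2×262 mm, A_gv = 4192, A_nv = 2×(262 − 4.5×20)×8 = 2752 mm²; tension across gage: (116 − 2×20)×8 = 608 mm². R_n = min(0.6×450×2752, 0.6×345×4192) + 1.0×450×608 = min(743.04, 867.74) + 273.6 = 1016.6 kN. φR_n = 0.75 × 1016.6 = 762.5 kN.
Tension rupture (net): A_n = (238 − 3×20)×8 = 1424 mm² (U = 1.0, A_e = A_n). φR_n = 0.75 × 450 × 1424 = 480.6 kN.
Governing: min(841.4, 1487.2, 762.5, 480.6) = 480.6 kN → net-section rupture.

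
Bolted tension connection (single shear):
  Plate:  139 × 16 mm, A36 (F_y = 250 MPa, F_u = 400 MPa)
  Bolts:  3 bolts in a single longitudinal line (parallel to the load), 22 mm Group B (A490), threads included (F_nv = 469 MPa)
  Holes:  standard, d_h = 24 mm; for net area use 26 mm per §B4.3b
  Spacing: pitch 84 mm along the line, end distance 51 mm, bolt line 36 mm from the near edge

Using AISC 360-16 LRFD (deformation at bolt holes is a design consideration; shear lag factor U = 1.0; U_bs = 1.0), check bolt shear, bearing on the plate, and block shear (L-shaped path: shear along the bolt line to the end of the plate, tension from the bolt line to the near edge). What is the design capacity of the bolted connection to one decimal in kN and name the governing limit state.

Bolt shear: A_b = π(22)²/4 = 380.13 mm². φR_n = 0.75 × 469 × 380.13 × 3 × 1 = 401.1 kN.
Bearing (16 mm plate, F_u = 400 MPa): end bolts L_c = 51 − 24/2 = 39, R_n = min(1.2×39×16×400, 2.4×22×16×400) = 299.52 kN/bolt; interior L_c = 84 − 24 = 60, R_n = 337.92 kN/bolt. φR_n = 0.75 × (1×299.52 + 2×337.92) = 731.5 kN.
Block shear: shear path 1×[51+2×84] = 1×219 mm, A_gv = 3504, A_nv = 1×(219 − 2.5×26)×16 = 2464 mm²; tension to near edge: (36 − 0.5×26)×16 = 368 mm². R_n = min(0.6×400×2464, 0.6×250×3504) + 1.0×400×368 = min(591.36, 525.6) + 147.2 = 672.8 kN. φR_n = 0.75 × 672.8 = 504.6 kN.
Governing: min(401.1, 731.5, 504.6) = 401.1 kN → bolt shear.

401.1 kN (bolt shear governs)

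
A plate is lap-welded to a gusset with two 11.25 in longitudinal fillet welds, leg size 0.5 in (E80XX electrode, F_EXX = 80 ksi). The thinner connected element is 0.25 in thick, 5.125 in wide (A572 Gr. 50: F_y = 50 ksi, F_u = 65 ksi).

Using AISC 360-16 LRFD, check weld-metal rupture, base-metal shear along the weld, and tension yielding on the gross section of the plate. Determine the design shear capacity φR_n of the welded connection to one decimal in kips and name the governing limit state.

Weld metal: throat = 0.707×0.5 = 0.3535 in, L = 2×11.25 = 22.5 in. φR_n = 0.75 × 0.6 × 80 × 0.3535 × 22.5 = 286.3 kips.
Base metal shear (0.25 in plate): yield φR_n = 1.0×0.6×50×0.25×22.5 = 168.8 kips; rupture φR_n = 0.75×0.6×65×0.25×22.5 = 164.5 kips; take 164.5 kips (rupture).
Tension yield (gross): A_g = 5.125×0.25 = 1.2813 in². φR_n = 0.90 × 50 × 1.2813 = 57.7 kips.
Governing: min(286.3, 164.5, 57.7) = 57.7 kips → gross-section yield.

57.7 kips (gross-section yield governs)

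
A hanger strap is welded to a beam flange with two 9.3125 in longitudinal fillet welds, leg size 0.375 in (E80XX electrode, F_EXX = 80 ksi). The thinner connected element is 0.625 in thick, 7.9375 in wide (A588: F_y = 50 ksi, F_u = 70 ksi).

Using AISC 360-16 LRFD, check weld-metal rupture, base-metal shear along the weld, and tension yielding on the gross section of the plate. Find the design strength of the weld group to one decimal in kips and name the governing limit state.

Weld metal: throat = 0.707×0.375 = 0.26513 in, L = 2×9.3125 = 18.625 in. φR_n = 0.75 × 0.6 × 80 × 0.26513 × 18.625 = 177.8 kips.
Base metal shear (0.625 in plate): yield φR_n = 1.0×0.6×50×0.625×18.625 = 349.2 kips; rupture φR_n = 0.75×0.6×70×0.625×18.625 = 366.7 kips; take 349.2 kips (yield).
Tension yield (gross): A_g = 7.9375×0.625 = 4.9609 in². φR_n = 0.90 × 50 × 4.9609 = 223.2 kips.
Governing: min(177.8, 349.2, 223.2) = 177.8 kips → weld metal.

177.8 kips (weld metal governs)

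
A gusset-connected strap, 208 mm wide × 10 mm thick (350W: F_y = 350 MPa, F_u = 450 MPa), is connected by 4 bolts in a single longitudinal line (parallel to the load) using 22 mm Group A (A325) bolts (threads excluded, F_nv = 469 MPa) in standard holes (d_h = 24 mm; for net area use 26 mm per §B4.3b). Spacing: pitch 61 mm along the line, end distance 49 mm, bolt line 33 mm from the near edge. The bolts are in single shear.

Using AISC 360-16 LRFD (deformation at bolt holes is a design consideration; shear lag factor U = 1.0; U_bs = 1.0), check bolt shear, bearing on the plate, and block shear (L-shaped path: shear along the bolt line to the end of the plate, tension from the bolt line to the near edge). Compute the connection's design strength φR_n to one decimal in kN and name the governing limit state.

353.0 kN (block shear governs)

Bolt shear: A_b = π(22)²/4 = 380.13 mm². φR_n = 0.75 × 469 × 380.13 × 4 × 1 = 534.8 kN.
Bearing (10 mm plate, F_u = 450 MPa): end bolts L_c = 49 − 24/2 = 37, R_n = min(1.2×37×10×450, 2.4×22×10×450) = 199.8 kN/bolt; interior L_c = 61 − 24 = 37, R_n = 199.8 kN/bolt. φR_n = 0.75 × (1×199.8 + 3×199.8) = 599.4 kN.
Block shear: shear path 1×[49+3×61] = 1×232 mm, A_gv = 2320, A_nv = 1×(232 − 3.5×26)×10 = 1410 mm²; tension to near edge: (33 − 0.5×26)×10 = 200 mm². R_n = min(0.6×450×1410, 0.6×350×2320) + 1.0×450×200 = min(380.7, 487.2) + 90 = 470.7 kN. φR_n = 0.75 × 470.7 = 353.0 kN.
Governing: min(534.8, 599.4, 353.0) = 353.0 kN → block shear.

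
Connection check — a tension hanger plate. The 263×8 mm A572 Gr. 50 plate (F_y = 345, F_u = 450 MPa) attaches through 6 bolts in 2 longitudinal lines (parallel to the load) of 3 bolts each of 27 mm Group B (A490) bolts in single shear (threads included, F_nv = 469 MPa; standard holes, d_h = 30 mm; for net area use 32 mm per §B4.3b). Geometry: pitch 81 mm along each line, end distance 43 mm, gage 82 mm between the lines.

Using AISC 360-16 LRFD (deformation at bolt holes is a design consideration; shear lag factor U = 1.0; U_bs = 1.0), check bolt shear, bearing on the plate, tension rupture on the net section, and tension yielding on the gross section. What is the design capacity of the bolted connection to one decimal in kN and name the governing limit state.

Bolt shear: A_b = π(27)²/4 = 572.56 mm². φR_n = 0.75 × 469 × 572.56 × 6 × 1 = 1208.4 kN.
Bearing (8 mm plate, F_u = 450 MPa): end bolts L_c = 43 − 30/2 = 28, R_n = min(1.2×28×8×450, 2.4×27×8×450) = 120.96 kN/bolt; interior L_c = 81 − 30 = 51, R_n = 220.32 kN/bolt. φR_n = 0.75 × (2×120.96 + 4×220.32) = 842.4 kN.
Tension rupture (net): A_n = (263 − 2×32)×8 = 1592 mm² (U = 1.0, A_e = A_n). φR_n = 0.75 × 450 × 1592 = 537.3 kN.
Tension yield (gross): A_g = 263×8 = 2104 mm². φR_n = 0.90 × 345 × 2104 = 653.3 kN.
Governing: min(1208.4, 842.4, 537.3, 653.3) = 537.3 kN → net-section rupture.

537.3 kN (net-section rupture governs)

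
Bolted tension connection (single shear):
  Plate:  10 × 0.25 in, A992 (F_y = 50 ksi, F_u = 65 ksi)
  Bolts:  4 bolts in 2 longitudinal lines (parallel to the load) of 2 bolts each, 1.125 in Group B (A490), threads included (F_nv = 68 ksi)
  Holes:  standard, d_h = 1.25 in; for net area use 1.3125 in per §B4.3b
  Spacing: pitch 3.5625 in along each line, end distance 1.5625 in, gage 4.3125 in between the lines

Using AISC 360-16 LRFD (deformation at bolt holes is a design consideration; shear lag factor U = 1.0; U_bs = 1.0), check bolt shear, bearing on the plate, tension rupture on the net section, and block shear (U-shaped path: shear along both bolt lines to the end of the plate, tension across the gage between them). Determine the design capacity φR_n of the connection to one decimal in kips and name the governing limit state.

82.7 kips (block shear governs)

Bolt shear: A_b = π(1.125)²/4 = 0.99402 in². φR_n = 0.75 × 68 × 0.99402 × 4 × 1 = 202.8 kips.
Bearing (0.25 in plate, F_u = 65 ksi): end bolts L_c = 1.5625 − 1.25/2 = 0.9375, R_n = min(1.2×0.9375×0.25×65, 2.4×1.125×0.25×65) = 18.281 kips/bolt; interior L_c = 3.5625 − 1.25 = 2.3125, R_n = 43.875 kips/bolt. φR_n = 0.75 × (2×18.281 + 2×43.875) = 93.2 kips.
Tension rupture (net): A_n = (10 − 2×1.3125)×0.25 = 1.8438 in² (U = 1.0, A_e = A_n). φR_n = 0.75 × 65 × 1.8438 = 89.9 kips.
Block shear: shear path 2×[1.5625+1×3.5625] = 2×5.125 in, A_gv = 2.5625, A_nv = 2×(5.125 − 1.5×1.3125)×0.25 = 1.5781 in²; tension across gage: (4.3125 − 1×1.3125)×0.25 = 0.75 in². R_n = min(0.6×65×1.5781, 0.6×50×2.5625) + 1.0×65×0.75 = min(61.546, 76.875) + 48.75 = 110.3 kips. φR_n = 0.75 × 110.3 = 82.7 kips.
Governing: min(202.8, 93.2, 89.9, 82.7) = 82.7 kips → block shear.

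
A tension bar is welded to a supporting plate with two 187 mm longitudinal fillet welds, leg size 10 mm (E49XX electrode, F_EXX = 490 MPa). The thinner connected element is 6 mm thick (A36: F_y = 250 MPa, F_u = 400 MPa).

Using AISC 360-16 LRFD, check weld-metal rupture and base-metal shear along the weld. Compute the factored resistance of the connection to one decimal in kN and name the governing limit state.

336.6 kN (base-metal shear governs)

Weld metal: throat = 0.707×10 = 7.07 mm, L = 2×187 = 374 mm. φR_n = 0.75 × 0.6 × 490 × 7.07 × 374 = 583.0 kN.
Base metal shear (6 mm plate): yield φR_n = 1.0×0.6×250×6×374 = 336.6 kN; rupture φR_n = 0.75×0.6×400×6×374 = 403.9 kN; take 336.6 kN (yield).
Governing: min(583.0, 336.6) = 336.6 kN → base-metal shear.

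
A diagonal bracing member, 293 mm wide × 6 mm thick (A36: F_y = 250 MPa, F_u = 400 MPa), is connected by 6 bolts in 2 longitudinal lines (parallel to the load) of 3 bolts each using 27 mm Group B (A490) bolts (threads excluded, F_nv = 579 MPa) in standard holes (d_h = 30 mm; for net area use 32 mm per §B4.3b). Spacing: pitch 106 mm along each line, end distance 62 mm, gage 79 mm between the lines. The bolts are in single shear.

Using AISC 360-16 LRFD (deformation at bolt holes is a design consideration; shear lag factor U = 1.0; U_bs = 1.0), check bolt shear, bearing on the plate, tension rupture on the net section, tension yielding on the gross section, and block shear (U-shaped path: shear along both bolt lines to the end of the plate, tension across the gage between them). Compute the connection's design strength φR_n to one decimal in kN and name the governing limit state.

Bolt shear: A_b = π(27)²/4 = 572.56 mm². φR_n = 0.75 × 579 × 572.56 × 6 × 1 = 1491.8 kN.
Bearing (6 mm plate, F_u = 400 MPa): end bolts L_c = 62 − 30/2 = 47, R_n = min(1.2×47×6×400, 2.4×27×6×400) = 135.36 kN/bolt; interior L_c = 106 − 30 = 76, R_n = 155.52 kN/bolt. φR_n = 0.75 × (2×135.36 + 4×155.52) = 669.6 kN.
Tension rupture (net): A_n = (293 − 2×32)×6 = 1374 mm² (U = 1.0, A_e = A_n). φR_n = 0.75 × 400 × 1374 = 412.2 kN.
Tension yield (gross): A_g = 293×6 = 1758 mm². φR_n = 0.90 × 250 × 1758 = 395.6 kN.
Block shear: shear path 2×[62+2×106] = 2×274 mm, A_gv = 3288, A_nv = 2×(274 − 2.5×32)×6 = 2328 mm²; tension across gage: (79 − 1×32)×6 = 282 mm². R_n = min(0.6×400×2328, 0.6×250×3288) + 1.0×400×282 = min(558.72, 493.2) + 112.8 = 606 kN. φR_n = 0.75 × 606 = 454.5 kN.
Governing: min(1491.8, 669.6, 412.2, 395.6, 454.5) = 395.6 kN → gross-section yield.

395.6 kN (gross-section yield governs)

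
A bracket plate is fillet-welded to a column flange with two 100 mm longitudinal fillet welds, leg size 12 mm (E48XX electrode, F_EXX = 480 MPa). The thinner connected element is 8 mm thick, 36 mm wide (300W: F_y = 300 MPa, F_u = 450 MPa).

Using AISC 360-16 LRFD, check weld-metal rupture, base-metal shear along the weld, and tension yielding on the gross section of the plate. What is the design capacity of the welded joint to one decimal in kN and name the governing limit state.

77.8 kN (gross-section yield governs)

Weld metal: throat = 0.707×12 = 8.484 mm, L = 2×100 = 200 mm. φR_n = 0.75 × 0.6 × 480 × 8.484 × 200 = 366.5 kN.
Base metal shear (8 mm plate): yield φR_n = 1.0×0.6×300×8×200 = 288.0 kN; rupture φR_n = 0.75×0.6×450×8×200 = 324.0 kN; take 288.0 kN (yield).
Tension yield (gross): A_g = 36×8 = 288 mm². φR_n = 0.90 × 300 × 288 = 77.8 kN.
Governing: min(366.5, 288.0, 77.8) = 77.8 kN → gross-section yield.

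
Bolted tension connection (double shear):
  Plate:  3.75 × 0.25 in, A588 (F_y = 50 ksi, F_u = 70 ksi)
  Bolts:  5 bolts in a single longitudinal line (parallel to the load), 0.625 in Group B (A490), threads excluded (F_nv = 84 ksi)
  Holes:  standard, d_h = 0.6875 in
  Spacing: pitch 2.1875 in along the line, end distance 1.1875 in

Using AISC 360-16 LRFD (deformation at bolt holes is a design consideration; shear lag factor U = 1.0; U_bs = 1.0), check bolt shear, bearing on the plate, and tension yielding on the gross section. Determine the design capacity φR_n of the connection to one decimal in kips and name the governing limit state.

Bolt shear: A_b = π(0.625)²/4 = 0.3068 in². φR_n = 0.75 × 84 × 0.3068 × 5 × 2 = 193.3 kips.
Bearing (0.25 in plate, F_u = 70 ksi): end bolts L_c = 1.1875 − 0.6875/2 = 0.84375, R_n = min(1.2×0.84375×0.25×70, 2.4×0.625×0.25×70) = 17.719 kips/bolt; interior L_c = 2.1875 − 0.6875 = 1.5, R_n = 26.25 kips/bolt. φR_n = 0.75 × (1×17.719 + 4×26.25) = 92.0 kips.
Tension yield (gross): A_g = 3.75×0.25 = 0.9375 in². φR_n = 0.90 × 50 × 0.9375 = 42.2 kips.
Governing: min(193.3, 92.0, 42.2) = 42.2 kips → gross-section yield.

42.2 kips (gross-section yield governs)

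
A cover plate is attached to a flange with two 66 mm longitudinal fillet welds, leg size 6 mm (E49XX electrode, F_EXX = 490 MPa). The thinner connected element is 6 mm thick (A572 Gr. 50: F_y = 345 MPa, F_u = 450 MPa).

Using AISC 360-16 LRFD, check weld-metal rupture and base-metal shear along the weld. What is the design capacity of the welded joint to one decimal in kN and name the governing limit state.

Weld metal: throat = 0.707×6 = 4.242 mm, L = 2×66 = 132 mm. φR_n = 0.75 × 0.6 × 490 × 4.242 × 132 = 123.5 kN.
Base metal shear (6 mm plate): yield φR_n = 1.0×0.6×345×6×132 = 163.9 kN; rupture φR_n = 0.75×0.6×450×6×132 = 160.4 kN; take 160.4 kN (rupture).
Governing: min(123.5, 160.4) = 123.5 kN → weld metal.

123.5 kN (weld metal governs)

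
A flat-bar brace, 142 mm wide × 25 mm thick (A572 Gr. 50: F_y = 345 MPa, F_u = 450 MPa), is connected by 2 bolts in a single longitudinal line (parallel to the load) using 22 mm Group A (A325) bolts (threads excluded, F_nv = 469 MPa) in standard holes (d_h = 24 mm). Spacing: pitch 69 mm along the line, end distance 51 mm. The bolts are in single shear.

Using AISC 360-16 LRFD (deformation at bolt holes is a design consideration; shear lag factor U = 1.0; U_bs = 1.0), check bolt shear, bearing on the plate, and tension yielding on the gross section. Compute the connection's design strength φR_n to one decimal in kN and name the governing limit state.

267.4 kN (bolt shear governs)

Bolt shear: A_b = π(22)²/4 = 380.13 mm². φR_n = 0.75 × 469 × 380.13 × 2 × 1 = 267.4 kN.
Bearing (25 mm plate, F_u = 450 MPa): end bolts L_c = 51 − 24/2 = 39, R_n = min(1.2×39×25×450, 2.4×22×25×450) = 526.5 kN/bolt; interior L_c = 69 − 24 = 45, R_n = 594 kN/bolt. φR_n = 0.75 × (1×526.5 + 1×594) = 840.4 kN.
Tension yield (gross): A_g = 142×25 = 3550 mm². φR_n = 0.90 × 345 × 3550 = 1102.3 kN.
Governing: min(267.4, 840.4, 1102.3) = 267.4 kN → bolt shear.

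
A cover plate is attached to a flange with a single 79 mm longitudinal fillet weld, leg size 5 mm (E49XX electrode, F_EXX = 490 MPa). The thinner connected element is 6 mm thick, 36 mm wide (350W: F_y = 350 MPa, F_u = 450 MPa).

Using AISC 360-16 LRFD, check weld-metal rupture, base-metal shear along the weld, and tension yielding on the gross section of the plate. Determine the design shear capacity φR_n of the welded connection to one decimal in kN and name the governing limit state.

Weld metal: throat = 0.707×5 = 3.535 mm, L = 79 mm. φR_n = 0.75 × 0.6 × 490 × 3.535 × 79 = 61.6 kN.
Base metal shear (6 mm plate): yield φR_n = 1.0×0.6×350×6×79 = 99.5 kN; rupture φR_n = 0.75×0.6×450×6×79 = 96.0 kN; take 96.0 kN (rupture).
Tension yield (gross): A_g = 36×6 = 216 mm². φR_n = 0.90 × 350 × 216 = 68.0 kN.
Governing: min(61.6, 96.0, 68.0) = 61.6 kN → weld metal.

61.6 kN (weld metal governs)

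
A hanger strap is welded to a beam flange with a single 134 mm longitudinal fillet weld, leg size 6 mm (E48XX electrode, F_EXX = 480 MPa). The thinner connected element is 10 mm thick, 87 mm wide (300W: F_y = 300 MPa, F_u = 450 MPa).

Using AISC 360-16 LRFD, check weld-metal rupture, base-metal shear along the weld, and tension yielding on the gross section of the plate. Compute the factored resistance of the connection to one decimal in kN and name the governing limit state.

Weld metal: throat = 0.707×6 = 4.242 mm, L = 134 mm. φR_n = 0.75 × 0.6 × 480 × 4.242 × 134 = 122.8 kN.
Base metal shear (10 mm plate): yield φR_n = 1.0×0.6×300×10×134 = 241.2 kN; rupture φR_n = 0.75×0.6×450×10×134 = 271.4 kN; take 241.2 kN (yield).
Tension yield (gross): A_g = 87×10 = 870 mm². φR_n = 0.90 × 300 × 870 = 234.9 kN.
Governing: min(122.8, 241.2, 234.9) = 122.8 kN → weld metal.

122.8 kN (weld metal governs)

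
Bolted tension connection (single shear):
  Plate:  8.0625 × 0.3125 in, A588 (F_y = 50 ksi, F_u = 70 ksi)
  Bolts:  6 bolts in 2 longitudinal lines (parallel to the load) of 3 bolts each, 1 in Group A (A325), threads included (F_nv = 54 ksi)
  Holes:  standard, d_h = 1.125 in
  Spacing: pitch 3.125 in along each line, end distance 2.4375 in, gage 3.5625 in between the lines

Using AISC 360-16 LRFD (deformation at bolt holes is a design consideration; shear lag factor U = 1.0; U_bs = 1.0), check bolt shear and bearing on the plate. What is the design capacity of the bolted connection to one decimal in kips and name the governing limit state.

190.9 kips (bolt shear governs)

Bolt shear: A_b = π(1)²/4 = 0.7854 in². φR_n = 0.75 × 54 × 0.7854 × 6 × 1 = 190.9 kips.
Bearing (0.3125 in plate, F_u = 70 ksi): end bolts L_c = 2.4375 − 1.125/2 = 1.875, R_n = min(1.2×1.875×0.3125×70, 2.4×1×0.3125×70) = 49.219 kips/bolt; interior L_c = 3.125 − 1.125 = 2, R_n = 52.5 kips/bolt. φR_n = 0.75 × (2×49.219 + 4×52.5) = 231.3 kips.
Governing: min(190.9, 231.3) = 190.9 kips → bolt shear.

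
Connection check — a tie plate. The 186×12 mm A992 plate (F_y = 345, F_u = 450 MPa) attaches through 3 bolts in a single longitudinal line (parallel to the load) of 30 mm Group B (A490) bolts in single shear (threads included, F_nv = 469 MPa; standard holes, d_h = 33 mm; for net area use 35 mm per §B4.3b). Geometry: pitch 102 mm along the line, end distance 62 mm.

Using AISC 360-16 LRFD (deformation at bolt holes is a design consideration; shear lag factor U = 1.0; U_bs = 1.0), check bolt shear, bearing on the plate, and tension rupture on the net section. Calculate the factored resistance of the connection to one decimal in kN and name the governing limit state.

611.6 kN (net-section rupture governs)

Bolt shear: A_b = π(30)²/4 = 706.86 mm². φR_n = 0.75 × 469 × 706.86 × 3 × 1 = 745.9 kN.
Bearing (12 mm plate, F_u = 450 MPa): end bolts L_c = 62 − 33/2 = 45.5, R_n = min(1.2×45.5×12×450, 2.4×30×12×450) = 294.84 kN/bolt; interior L_c = 102 − 33 = 69, R_n = 388.8 kN/bolt. φR_n = 0.75 × (1×294.84 + 2×388.8) = 804.3 kN.
Tension rupture (net): A_n = (186 − 1×35)×12 = 1812 mm² (U = 1.0, A_e = A_n). φR_n = 0.75 × 450 × 1812 = 611.6 kN.
Governing: min(745.9, 804.3, 611.6) = 611.6 kN → net-section rupture.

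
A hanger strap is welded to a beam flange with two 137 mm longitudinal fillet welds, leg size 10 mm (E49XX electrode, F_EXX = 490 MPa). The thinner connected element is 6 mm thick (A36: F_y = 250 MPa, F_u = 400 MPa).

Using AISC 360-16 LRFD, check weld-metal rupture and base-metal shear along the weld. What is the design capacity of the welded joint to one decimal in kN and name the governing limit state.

Weld metal: throat = 0.707×10 = 7.07 mm, L = 2×137 = 274 mm. φR_n = 0.75 × 0.6 × 490 × 7.07 × 274 = 427.1 kN.
Base metal shear (6 mm plate): yield φR_n = 1.0×0.6×250×6×274 = 246.6 kN; rupture φR_n = 0.75×0.6×400×6×274 = 295.9 kN; take 246.6 kN (yield).
Governing: min(427.1, 246.6) = 246.6 kN → base-metal shear.

246.6 kN (base-metal shear governs)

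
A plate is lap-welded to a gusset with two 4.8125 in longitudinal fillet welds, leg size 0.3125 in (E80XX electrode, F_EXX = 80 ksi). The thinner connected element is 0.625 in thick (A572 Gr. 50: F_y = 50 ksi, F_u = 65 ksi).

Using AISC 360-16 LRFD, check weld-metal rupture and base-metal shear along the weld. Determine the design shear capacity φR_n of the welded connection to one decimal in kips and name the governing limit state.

76.6 kips (weld metal governs)

Weld metal: throat = 0.707×0.3125 = 0.22094 in, L = 2×4.8125 = 9.625 in. φR_n = 0.75 × 0.6 × 80 × 0.22094 × 9.625 = 76.6 kips.
Base metal shear (0.625 in plate): yield φR_n = 1.0×0.6×50×0.625×9.625 = 180.5 kips; rupture φR_n = 0.75×0.6×65×0.625×9.625 = 176.0 kips; take 176.0 kips (rupture).
Governing: min(76.6, 176.0) = 76.6 kips → weld metal.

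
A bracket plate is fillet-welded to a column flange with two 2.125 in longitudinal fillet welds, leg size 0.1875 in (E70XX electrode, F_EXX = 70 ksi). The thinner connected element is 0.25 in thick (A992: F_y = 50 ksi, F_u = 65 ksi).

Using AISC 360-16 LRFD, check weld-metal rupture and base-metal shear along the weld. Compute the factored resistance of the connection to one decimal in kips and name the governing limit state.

Weld metal: throat = 0.707×0.1875 = 0.13256 in, L = 2×2.125 = 4.25 in. φR_n = 0.75 × 0.6 × 70 × 0.13256 × 4.25 = 17.7 kips.
Base metal shear (0.25 in plate): yield φR_n = 1.0×0.6×50×0.25×4.25 = 31.9 kips; rupture φR_n = 0.75×0.6×65×0.25×4.25 = 31.1 kips; take 31.1 kips (rupture).
Governing: min(17.7, 31.1) = 17.7 kips → weld metal.

17.7 kips (weld metal governs)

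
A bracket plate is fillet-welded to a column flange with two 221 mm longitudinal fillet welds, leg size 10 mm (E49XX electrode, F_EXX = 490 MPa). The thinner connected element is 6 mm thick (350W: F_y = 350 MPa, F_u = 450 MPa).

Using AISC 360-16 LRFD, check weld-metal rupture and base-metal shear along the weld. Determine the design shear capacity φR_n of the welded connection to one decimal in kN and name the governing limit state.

537.0 kN (base-metal shear governs)

Weld metal: throat = 0.707×10 = 7.07 mm, L = 2×221 = 442 mm. φR_n = 0.75 × 0.6 × 490 × 7.07 × 442 = 689.0 kN.
Base metal shear (6 mm plate): yield φR_n = 1.0×0.6×350×6×442 = 556.9 kN; rupture φR_n = 0.75×0.6×450×6×442 = 537.0 kN; take 537.0 kN (rupture).
Governing: min(689.0, 537.0) = 537.0 kN → base-metal shear.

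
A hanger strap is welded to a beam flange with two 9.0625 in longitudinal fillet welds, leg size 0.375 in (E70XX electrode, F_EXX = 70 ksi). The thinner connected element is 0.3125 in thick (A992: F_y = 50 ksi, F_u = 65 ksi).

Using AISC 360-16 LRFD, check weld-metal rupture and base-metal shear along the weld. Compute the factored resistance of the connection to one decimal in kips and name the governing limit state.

Weld metal: throat = 0.707×0.375 = 0.26513 in, L = 2×9.0625 = 18.125 in. φR_n = 0.75 × 0.6 × 70 × 0.26513 × 18.125 = 151.4 kips.
Base metal shear (0.3125 in plate): yield φR_n = 1.0×0.6×50×0.3125×18.125 = 169.9 kips; rupture φR_n = 0.75×0.6×65×0.3125×18.125 = 165.7 kips; take 165.7 kips (rupture).
Governing: min(151.4, 165.7) = 151.4 kips → weld metal.

151.4 kips (weld metal governs)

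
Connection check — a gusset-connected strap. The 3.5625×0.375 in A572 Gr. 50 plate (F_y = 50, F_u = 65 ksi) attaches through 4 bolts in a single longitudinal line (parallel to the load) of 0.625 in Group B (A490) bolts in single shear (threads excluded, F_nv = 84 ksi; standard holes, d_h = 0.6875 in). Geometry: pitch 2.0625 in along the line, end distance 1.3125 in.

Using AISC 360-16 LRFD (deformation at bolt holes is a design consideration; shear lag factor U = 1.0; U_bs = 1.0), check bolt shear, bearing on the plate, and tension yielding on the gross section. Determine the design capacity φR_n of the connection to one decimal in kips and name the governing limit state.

Bolt shear: A_b = π(0.625)²/4 = 0.3068 in². φR_n = 0.75 × 84 × 0.3068 × 4 × 1 = 77.3 kips.
Bearing (0.375 in plate, F_u = 65 ksi): end bolts L_c = 1.3125 − 0.6875/2 = 0.96875, R_n = min(1.2×0.96875×0.375×65, 2.4×0.625×0.375×65) = 28.336 kips/bolt; interior L_c = 2.0625 − 0.6875 = 1.375, R_n = 36.563 kips/bolt. φR_n = 0.75 × (1×28.336 + 3×36.563) = 103.5 kips.
Tension yield (gross): A_g = 3.5625×0.375 = 1.3359 in². φR_n = 0.90 × 50 × 1.3359 = 60.1 kips.
Governing: min(77.3, 103.5, 60.1) = 60.1 kips → gross-section yield.

60.1 kips (gross-section yield governs)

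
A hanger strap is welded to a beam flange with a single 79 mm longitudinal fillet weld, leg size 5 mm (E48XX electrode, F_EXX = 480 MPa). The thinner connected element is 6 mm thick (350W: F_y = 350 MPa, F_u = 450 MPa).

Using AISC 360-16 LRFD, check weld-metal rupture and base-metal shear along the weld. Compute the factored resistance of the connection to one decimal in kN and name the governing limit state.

Weld metal: throat = 0.707×5 = 3.535 mm, L = 79 mm. φR_n = 0.75 × 0.6 × 480 × 3.535 × 79 = 60.3 kN.
Base metal shear (6 mm plate): yield φR_n = 1.0×0.6×350×6×79 = 99.5 kN; rupture φR_n = 0.75×0.6×450×6×79 = 96.0 kN; take 96.0 kN (rupture).
Governing: min(60.3, 96.0) = 60.3 kN → weld metal.

60.3 kN (weld metal governs)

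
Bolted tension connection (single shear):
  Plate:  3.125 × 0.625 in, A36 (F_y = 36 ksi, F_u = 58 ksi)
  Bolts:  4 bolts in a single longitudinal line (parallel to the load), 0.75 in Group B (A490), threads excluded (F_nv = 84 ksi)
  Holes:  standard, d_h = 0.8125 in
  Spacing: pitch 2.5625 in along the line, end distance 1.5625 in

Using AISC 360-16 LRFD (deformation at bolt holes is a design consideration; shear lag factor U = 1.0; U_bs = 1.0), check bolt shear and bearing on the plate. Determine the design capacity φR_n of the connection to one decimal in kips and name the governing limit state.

Bolt shear: A_b = π(0.75)²/4 = 0.44179 in². φR_n = 0.75 × 84 × 0.44179 × 4 × 1 = 111.3 kips.
Bearing (0.625 in plate, F_u = 58 ksi): end bolts L_c = 1.5625 − 0.8125/2 = 1.15625, R_n = min(1.2×1.15625×0.625×58, 2.4×0.75×0.625×58) = 50.297 kips/bolt; interior L_c = 2.5625 − 0.8125 = 1.75, R_n = 65.25 kips/bolt. φR_n = 0.75 × (1×50.297 + 3×65.25) = 184.5 kips.
Governing: min(111.3, 184.5) = 111.3 kips → bolt shear.

111.3 kips (bolt shear governs)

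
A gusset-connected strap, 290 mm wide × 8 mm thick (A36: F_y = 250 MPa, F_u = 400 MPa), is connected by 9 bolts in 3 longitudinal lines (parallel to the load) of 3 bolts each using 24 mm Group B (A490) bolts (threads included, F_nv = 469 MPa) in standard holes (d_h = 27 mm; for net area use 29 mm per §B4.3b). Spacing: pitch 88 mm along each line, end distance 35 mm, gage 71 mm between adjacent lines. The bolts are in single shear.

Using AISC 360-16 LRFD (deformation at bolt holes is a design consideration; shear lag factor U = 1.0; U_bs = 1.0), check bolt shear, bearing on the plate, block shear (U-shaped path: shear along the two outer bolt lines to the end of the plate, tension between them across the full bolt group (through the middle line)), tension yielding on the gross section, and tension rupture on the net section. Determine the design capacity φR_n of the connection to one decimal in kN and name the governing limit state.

487.2 kN (net-section rupture governs)

Bolt shear: A_b = π(24)²/4 = 452.39 mm². φR_n = 0.75 × 469 × 452.39 × 9 × 1 = 1432.2 kN.
Bearing (8 mm plate, F_u = 400 MPa): end bolts L_c = 35 − 27/2 = 21.5, R_n = min(1.2×21.5×8×400, 2.4×24×8×400) = 82.56 kN/bolt; interior L_c = 88 − 27 = 61, R_n = 184.32 kN/bolt. φR_n = 0.75 × (3×82.56 + 6×184.32) = 1015.2 kN.
Block shear: shear path 2×[35+2×88] = 2×211 mm, A_gv = 3376, A_nv = 2×(211 − 2.5×29)×8 = 2216 mm²; tension across gage: (142 − 2×29)×8 = 672 mm². R_n = min(0.6×400×2216, 0.6×250×3376) + 1.0×400×672 = min(531.84, 506.4) + 268.8 = 775.2 kN. φR_n = 0.75 × 775.2 = 581.4 kN.
Tension yield (gross): A_g = 290×8 = 2320 mm². φR_n = 0.90 × 250 × 2320 = 522.0 kN.
Tension rupture (net): A_n = (290 − 3×29)×8 = 1624 mm² (U = 1.0, A_e = A_n). φR_n = 0.75 × 400 × 1624 = 487.2 kN.
Governing: min(1432.2, 1015.2, 581.4, 522.0, 487.2) = 487.2 kN → net-section rupture.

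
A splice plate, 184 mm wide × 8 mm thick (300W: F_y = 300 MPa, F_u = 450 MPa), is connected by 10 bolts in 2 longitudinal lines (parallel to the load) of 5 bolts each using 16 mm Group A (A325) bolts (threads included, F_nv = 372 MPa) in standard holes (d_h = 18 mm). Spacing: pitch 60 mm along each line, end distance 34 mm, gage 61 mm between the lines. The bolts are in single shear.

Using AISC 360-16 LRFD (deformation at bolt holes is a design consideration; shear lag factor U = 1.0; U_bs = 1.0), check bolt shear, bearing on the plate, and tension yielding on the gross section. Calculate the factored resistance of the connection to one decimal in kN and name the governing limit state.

397.4 kN (gross-section yield governs)

Bolt shear: A_b = π(16)²/4 = 201.06 mm². φR_n = 0.75 × 372 × 201.06 × 10 × 1 = 561.0 kN.
Bearing (8 mm plate, F_u = 450 MPa): end bolts L_c = 34 − 18/2 = 25, R_n = min(1.2×25×8×450, 2.4×16×8×450) = 108 kN/bolt; interior L_c = 60 − 18 = 42, R_n = 138.24 kN/bolt. φR_n = 0.75 × (2×108 + 8×138.24) = 991.4 kN.
Tension yield (gross): A_g = 184×8 = 1472 mm². φR_n = 0.90 × 300 × 1472 = 397.4 kN.
Governing: min(561.0, 991.4, 397.4) = 397.4 kN → gross-section yield.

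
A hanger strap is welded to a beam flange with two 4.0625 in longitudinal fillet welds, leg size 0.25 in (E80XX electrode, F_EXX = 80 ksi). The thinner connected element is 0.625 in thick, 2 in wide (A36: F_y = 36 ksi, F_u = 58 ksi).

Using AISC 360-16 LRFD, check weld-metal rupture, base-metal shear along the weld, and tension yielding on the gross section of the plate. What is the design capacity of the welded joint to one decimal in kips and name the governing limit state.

40.5 kips (gross-section yield governs)

Weld metal: throat = 0.707×0.25 = 0.17675 in, L = 2×4.0625 = 8.125 in. φR_n = 0.75 × 0.6 × 80 × 0.17675 × 8.125 = 51.7 kips.
Base metal shear (0.625 in plate): yield φR_n = 1.0×0.6×36×0.625×8.125 = 109.7 kips; rupture φR_n = 0.75×0.6×58×0.625×8.125 = 132.5 kips; take 109.7 kips (yield).
Tension yield (gross): A_g = 2×0.625 = 1.25 in². φR_n = 0.90 × 36 × 1.25 = 40.5 kips.
Governing: min(51.7, 109.7, 40.5) = 40.5 kips → gross-section yield.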